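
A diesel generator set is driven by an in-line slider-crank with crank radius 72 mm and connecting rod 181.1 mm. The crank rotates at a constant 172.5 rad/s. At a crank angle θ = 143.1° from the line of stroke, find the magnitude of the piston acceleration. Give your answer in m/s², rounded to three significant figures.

1430

ω = 172.5 rad/s
x(θ) = r cosθ + √(L² − r² sin²θ); with ω constant, a = ω²·d²x/dθ².
d²x/dθ² = −r cosθ − r²(cos2θ)/√u − r⁴ sin²2θ/(4u^{3/2}),  u = L² − r² sin²θ = 0.0309284 m².
Substituting r = 0.072 m, L = 0.1811 m, θ = 143.1°: d²x/dθ² = +0.048214 m.
a = ω²·d²x/dθ² = (172.5)²·(+0.048214) = +1434.7 m/s²;  |a| = 1434.7 m/s².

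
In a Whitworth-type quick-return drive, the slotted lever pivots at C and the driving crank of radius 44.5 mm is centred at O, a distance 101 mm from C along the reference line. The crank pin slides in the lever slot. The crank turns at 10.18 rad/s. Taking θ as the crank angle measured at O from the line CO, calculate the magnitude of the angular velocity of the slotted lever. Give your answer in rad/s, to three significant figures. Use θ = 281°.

2.08

ω = 10.18 rad/s
Crank pin A relative to C: A = (d + r cosθ, r sinθ); lever angle φ = atan2(r sinθ, d + r cosθ).
Differentiating tanφ: φ̇ = rω(d cosθ + r)/(d² + r² + 2dr cosθ).
d² + r² + 2dr cosθ = |CA|² = 0.0138964 m²;  d cosθ + r = +0.063772 m.
|ω_lever| = |0.0445·10.18·+0.063772| / 0.0138964 = 2.0789 rad/s.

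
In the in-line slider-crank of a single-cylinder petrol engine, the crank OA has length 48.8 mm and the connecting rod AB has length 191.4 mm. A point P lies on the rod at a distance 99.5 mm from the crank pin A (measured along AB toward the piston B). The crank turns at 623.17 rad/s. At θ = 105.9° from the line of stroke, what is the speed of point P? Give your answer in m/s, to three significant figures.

28.4

ω = 623.2 rad/s.  Crank-pin speed |V_A| = rω = 30.411 m/s, perpendicular to OA.
Rod angle: sinφ = −(r/L) sinθ ⇒ φ = -14.194°; ω_rod = −rω cosθ/√(L²−r²sin²θ) = +44.899 rad/s.
V_P = V_A + ω_rod × AP, with AP = 0.0995 m along the rod.
Components: V_Px = −rω sinθ − a·ω_rod·sinφ = -28.152 m/s;  V_Py = rω cosθ + a·ω_rod·cosφ = -4.0002 m/s.
|V_P| = √(V_Px² + V_Py²) = 28.435 m/s.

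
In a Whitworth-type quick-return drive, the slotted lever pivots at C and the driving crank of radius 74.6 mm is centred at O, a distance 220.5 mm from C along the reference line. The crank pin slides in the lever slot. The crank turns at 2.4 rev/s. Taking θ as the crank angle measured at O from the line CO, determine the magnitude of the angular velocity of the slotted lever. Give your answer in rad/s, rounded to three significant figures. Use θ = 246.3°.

0.385

ω = 15.08 rad/s (from 2.4 rev/s).
Crank pin A relative to C: A = (d + r cosθ, r sinθ); lever angle φ = atan2(r sinθ, d + r cosθ).
Differentiating tanφ: φ̇ = rω(d cosθ + r)/(d² + r² + 2dr cosθ).
d² + r² + 2dr cosθ = |CA|² = 0.0409619 m²;  d cosθ + r = -0.014029 m.
|ω_lever| = |0.0746·15.08·-0.014029| / 0.0409619 = 0.38529 rad/s.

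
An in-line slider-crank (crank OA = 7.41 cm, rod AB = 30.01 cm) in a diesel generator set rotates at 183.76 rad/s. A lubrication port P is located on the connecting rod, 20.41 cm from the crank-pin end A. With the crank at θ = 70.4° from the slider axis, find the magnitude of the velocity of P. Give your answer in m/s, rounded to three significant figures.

ω = 183.8 rad/s.  Crank-pin speed |V_A| = rω = 13.617 m/s, perpendicular to OA.
Rod angle: sinφ = −(r/L) sinθ ⇒ φ = -13.451°; ω_rod = −rω cosθ/√(L²−r²sin²θ) = -15.65 rad/s.
V_P = V_A + ω_rod × AP, with AP = 0.2041 m along the rod.
Components: V_Px = −rω sinθ − a·ω_rod·sinφ = -13.571 m/s;  V_Py = rω cosθ + a·ω_rod·cosφ = +1.4612 m/s.
|V_P| = √(V_Px² + V_Py²) = 13.649 m/s.

13.6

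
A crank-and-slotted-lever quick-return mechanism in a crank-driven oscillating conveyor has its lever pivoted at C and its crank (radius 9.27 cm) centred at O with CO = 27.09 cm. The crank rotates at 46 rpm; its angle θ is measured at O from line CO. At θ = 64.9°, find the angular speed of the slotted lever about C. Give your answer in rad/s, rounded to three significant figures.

0.898

ω = 4.817 rad/s (from 46 rpm).
Crank pin A relative to C: A = (d + r cosθ, r sinθ); lever angle φ = atan2(r sinθ, d + r cosθ).
Differentiating tanφ: φ̇ = rω(d cosθ + r)/(d² + r² + 2dr cosθ).
d² + r² + 2dr cosθ = |CA|² = 0.103285 m²;  d cosθ + r = +0.20762 m.
|ω_lever| = |0.0927·4.817·+0.20762| / 0.103285 = 0.89761 rad/s.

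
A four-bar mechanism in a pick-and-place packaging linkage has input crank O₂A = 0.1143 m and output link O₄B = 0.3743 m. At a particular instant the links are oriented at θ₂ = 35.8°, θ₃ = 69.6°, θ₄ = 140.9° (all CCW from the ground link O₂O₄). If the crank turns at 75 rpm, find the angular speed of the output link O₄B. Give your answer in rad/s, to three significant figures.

ω₂ = 7.854 rad/s (from 75 rpm).
Differentiating the loop-closure r₂e^{iθ₂}+r₃e^{iθ₃}=r₁+r₄e^{iθ₄} gives r₂ω₂e^{iθ₂}+r₃ω₃e^{iθ₃}=r₄ω₄e^{iθ₄}.
Eliminating the other unknown: ω₄ = r₂ω₂ sin(θ₂−θ₃) / [r₄ sin(θ₄−θ₃)].
Numerator sine = -0.55630; denominator sine = +0.94721.
Result = 0.1143·7.854·(-0.55630) / (0.3743·(+0.94721)) = -1.4086 rad/s; magnitude 1.4086 rad/s.

1.41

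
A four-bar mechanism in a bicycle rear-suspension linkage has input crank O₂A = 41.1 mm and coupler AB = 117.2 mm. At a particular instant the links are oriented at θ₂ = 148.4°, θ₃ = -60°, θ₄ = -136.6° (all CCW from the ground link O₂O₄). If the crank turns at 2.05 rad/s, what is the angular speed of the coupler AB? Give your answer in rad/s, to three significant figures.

0.714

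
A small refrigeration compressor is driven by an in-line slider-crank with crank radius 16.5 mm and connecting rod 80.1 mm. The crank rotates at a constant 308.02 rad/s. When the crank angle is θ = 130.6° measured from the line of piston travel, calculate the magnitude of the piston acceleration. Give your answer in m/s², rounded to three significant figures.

1070

ω = 308 rad/s
x(θ) = r cosθ + √(L² − r² sin²θ); with ω constant, a = ω²·d²x/dθ².
d²x/dθ² = −r cosθ − r²(cos2θ)/√u − r⁴ sin²2θ/(4u^{3/2}),  u = L² − r² sin²θ = 0.00625906 m².
Substituting r = 0.0165 m, L = 0.0801 m, θ = 130.6°: d²x/dθ² = +0.011228 m.
a = ω²·d²x/dθ² = (308)²·(+0.011228) = +1065.2 m/s²;  |a| = 1065.2 m/s².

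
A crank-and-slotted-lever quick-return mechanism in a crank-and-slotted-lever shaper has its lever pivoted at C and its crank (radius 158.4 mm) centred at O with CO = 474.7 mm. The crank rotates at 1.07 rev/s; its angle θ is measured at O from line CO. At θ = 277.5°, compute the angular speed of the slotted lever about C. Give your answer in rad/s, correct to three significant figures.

ω = 6.723 rad/s (from 1.07 rev/s).
Crank pin A relative to C: A = (d + r cosθ, r sinθ); lever angle φ = atan2(r sinθ, d + r cosθ).
Differentiating tanφ: φ̇ = rω(d cosθ + r)/(d² + r² + 2dr cosθ).
d² + r² + 2dr cosθ = |CA|² = 0.27006 m²;  d cosθ + r = +0.22036 m.
|ω_lever| = |0.1584·6.723·+0.22036| / 0.27006 = 0.86895 rad/s.

0.869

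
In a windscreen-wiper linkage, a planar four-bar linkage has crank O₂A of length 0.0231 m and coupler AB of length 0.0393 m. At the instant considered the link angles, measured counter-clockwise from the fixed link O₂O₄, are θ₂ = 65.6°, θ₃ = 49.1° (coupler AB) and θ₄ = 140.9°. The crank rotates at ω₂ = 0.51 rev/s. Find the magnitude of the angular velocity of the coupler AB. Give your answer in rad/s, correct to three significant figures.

ω₂ = 3.204 rad/s (from 0.51 rev/s).
Differentiating the loop-closure r₂e^{iθ₂}+r₃e^{iθ₃}=r₁+r₄e^{iθ₄} gives r₂ω₂e^{iθ₂}+r₃ω₃e^{iθ₃}=r₄ω₄e^{iθ₄}.
Eliminating the other unknown: ω₃ = r₂ω₂ sin(θ₄−θ₂) / [r₃ sin(θ₃−θ₄)].
Numerator sine = +0.96727; denominator sine = -0.99951.
Result = 0.0231·3.204·(+0.96727) / (0.0393·(-0.99951)) = -1.8228 rad/s; magnitude 1.8228 rad/s.

1.82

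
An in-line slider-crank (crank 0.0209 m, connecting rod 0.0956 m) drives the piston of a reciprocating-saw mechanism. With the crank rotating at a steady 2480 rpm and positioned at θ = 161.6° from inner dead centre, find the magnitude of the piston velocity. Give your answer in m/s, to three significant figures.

1.36

ω = 2π·2480/60 = 259.7 rad/s
For an in-line slider-crank, x = r cosθ + √(L² − r² sin²θ), so v = −rω sinθ·[1 + r cosθ/√(L² − r² sin²θ)].
With r = 0.0209 m, L = 0.0956 m, θ = 161.6°: √(L² − r² sin²θ) = 0.095372 m.
v = −0.0209·259.7·0.31565·[1 + 0.0209·-0.94888/0.095372] = -1.357 m/s.
|v| = 1.357 m/s.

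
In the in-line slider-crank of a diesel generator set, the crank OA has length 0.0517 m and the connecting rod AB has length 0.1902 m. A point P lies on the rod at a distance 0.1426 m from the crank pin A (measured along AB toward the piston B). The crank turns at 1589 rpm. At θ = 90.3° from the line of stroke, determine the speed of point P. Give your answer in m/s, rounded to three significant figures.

ω = 166.4 rad/s.  Crank-pin speed |V_A| = rω = 8.6029 m/s, perpendicular to OA.
Rod angle: sinφ = −(r/L) sinθ ⇒ φ = -15.772°; ω_rod = −rω cosθ/√(L²−r²sin²θ) = +0.24609 rad/s.
V_P = V_A + ω_rod × AP, with AP = 0.1426 m along the rod.
Components: V_Px = −rω sinθ − a·ω_rod·sinφ = -8.5932 m/s;  V_Py = rω cosθ + a·ω_rod·cosφ = -0.011273 m/s.
|V_P| = √(V_Px² + V_Py²) = 8.5932 m/s.

8.59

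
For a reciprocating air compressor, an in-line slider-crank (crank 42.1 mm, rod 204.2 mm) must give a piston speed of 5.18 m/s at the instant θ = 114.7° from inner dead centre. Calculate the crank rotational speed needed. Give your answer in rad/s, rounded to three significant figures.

148

For an in-line slider-crank, |v_piston| = rω|sinθ|·[1 + r cosθ/√(L² − r² sin²θ)].
With r = 0.0421 m, L = 0.2042 m, θ = 114.7°: the bracketed kinematic factor |dx/dθ| = 0.034894 m.
ω = v/|dx/dθ| = 5.18/0.034894 = 148.45 rad/s.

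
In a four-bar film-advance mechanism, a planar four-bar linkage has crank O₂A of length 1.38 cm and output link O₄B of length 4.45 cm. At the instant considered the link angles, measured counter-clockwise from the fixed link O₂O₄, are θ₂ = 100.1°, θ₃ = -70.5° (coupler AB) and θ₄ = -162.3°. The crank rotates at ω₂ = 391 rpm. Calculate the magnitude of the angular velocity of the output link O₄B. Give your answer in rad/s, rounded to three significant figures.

2.07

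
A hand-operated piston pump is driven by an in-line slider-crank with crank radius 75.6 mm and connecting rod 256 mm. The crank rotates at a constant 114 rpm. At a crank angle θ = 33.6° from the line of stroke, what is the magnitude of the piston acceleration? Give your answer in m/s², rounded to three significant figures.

ω = 2π·114/60 = 11.94 rad/s
x(θ) = r cosθ + √(L² − r² sin²θ); with ω constant, a = ω²·d²x/dθ².
d²x/dθ² = −r cosθ − r²(cos2θ)/√u − r⁴ sin²2θ/(4u^{3/2}),  u = L² − r² sin²θ = 0.0637857 m².
Substituting r = 0.0756 m, L = 0.256 m, θ = 33.6°: d²x/dθ² = -0.072169 m.
a = ω²·d²x/dθ² = (11.94)²·(-0.072169) = -10.285 m/s²;  |a| = 10.285 m/s².

10.3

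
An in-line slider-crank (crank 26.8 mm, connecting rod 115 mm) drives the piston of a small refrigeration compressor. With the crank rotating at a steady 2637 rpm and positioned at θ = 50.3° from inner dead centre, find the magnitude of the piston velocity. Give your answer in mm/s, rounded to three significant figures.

ω = 2π·2637/60 = 276.1 rad/s
For an in-line slider-crank, x = r cosθ + √(L² − r² sin²θ), so v = −rω sinθ·[1 + r cosθ/√(L² − r² sin²θ)].
With r = 0.0268 m, L = 0.115 m, θ = 50.3°: √(L² − r² sin²θ) = 0.11314 m.
v = −0.0268·276.1·0.76940·[1 + 0.0268·0.63877/0.11314] = -6.5557 m/s.
|v| = 6.5557 m/s = 6555.7 mm/s.

6560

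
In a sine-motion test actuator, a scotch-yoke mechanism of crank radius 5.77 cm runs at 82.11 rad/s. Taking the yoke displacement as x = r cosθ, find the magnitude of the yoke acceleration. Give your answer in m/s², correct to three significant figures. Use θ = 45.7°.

272

ω = 82.11 rad/s
x = r cosθ ⇒ ẍ = −rω² cosθ (ω constant).
|a| = rω²|cosθ| = 0.0577·(82.11)²·|cos 45.7°| = 271.7 m/s².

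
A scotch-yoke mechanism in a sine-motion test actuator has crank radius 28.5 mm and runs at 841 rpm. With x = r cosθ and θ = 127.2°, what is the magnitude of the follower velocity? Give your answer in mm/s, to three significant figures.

ω = 88.07 rad/s (from 841 rpm).
x = r cosθ ⇒ ẋ = −rω sinθ.
|v| = rω|sinθ| = 0.0285·88.07·|sin 127.2°| = 1.9993 m/s = 1999.3 mm/s.

2000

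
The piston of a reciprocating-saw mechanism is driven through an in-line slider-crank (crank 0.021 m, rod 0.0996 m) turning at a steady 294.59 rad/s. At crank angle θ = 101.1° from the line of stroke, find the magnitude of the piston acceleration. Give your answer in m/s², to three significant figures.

714

ω = 294.6 rad/s
x(θ) = r cosθ + √(L² − r² sin²θ); with ω constant, a = ω²·d²x/dθ².
d²x/dθ² = −r cosθ − r²(cos2θ)/√u − r⁴ sin²2θ/(4u^{3/2}),  u = L² − r² sin²θ = 0.00949551 m².
Substituting r = 0.021 m, L = 0.0996 m, θ = 101.1°: d²x/dθ² = +0.0082256 m.
a = ω²·d²x/dθ² = (294.6)²·(+0.0082256) = +713.85 m/s²;  |a| = 713.85 m/s².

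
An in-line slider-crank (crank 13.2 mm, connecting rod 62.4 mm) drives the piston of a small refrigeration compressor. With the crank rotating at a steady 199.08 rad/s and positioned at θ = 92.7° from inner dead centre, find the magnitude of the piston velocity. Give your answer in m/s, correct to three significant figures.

2.60

ω = 199.1 rad/s
For an in-line slider-crank, x = r cosθ + √(L² − r² sin²θ), so v = −rω sinθ·[1 + r cosθ/√(L² − r² sin²θ)].
With r = 0.0132 m, L = 0.0624 m, θ = 92.7°: √(L² − r² sin²θ) = 0.060991 m.
v = −0.0132·199.1·0.99889·[1 + 0.0132·-0.04711/0.060991] = -2.5982 m/s.
|v| = 2.5982 m/s.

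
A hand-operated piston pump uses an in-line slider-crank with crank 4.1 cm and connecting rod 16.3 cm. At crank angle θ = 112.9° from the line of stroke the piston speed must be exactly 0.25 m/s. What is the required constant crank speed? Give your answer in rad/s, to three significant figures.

For an in-line slider-crank, |v_piston| = rω|sinθ|·[1 + r cosθ/√(L² − r² sin²θ)].
With r = 0.041 m, L = 0.163 m, θ = 112.9°: the bracketed kinematic factor |dx/dθ| = 0.033968 m.
ω = v/|dx/dθ| = 0.25/0.033968 = 7.3598 rad/s.

7.36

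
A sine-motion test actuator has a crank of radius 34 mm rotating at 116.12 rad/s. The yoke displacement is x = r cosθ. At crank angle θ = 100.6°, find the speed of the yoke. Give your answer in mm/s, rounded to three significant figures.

ω = 116.1 rad/s
x = r cosθ ⇒ ẋ = −rω sinθ.
|v| = rω|sinθ| = 0.034·116.1·|sin 100.6°| = 3.8807 m/s = 3880.7 mm/s.

3880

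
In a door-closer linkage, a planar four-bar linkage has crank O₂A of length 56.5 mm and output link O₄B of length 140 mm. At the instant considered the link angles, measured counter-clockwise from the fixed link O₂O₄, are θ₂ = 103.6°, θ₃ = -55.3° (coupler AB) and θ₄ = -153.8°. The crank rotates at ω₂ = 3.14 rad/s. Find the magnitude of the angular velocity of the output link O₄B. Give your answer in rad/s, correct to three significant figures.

ω₂ = 3.14 rad/s
Differentiating the loop-closure r₂e^{iθ₂}+r₃e^{iθ₃}=r₁+r₄e^{iθ₄} gives r₂ω₂e^{iθ₂}+r₃ω₃e^{iθ₃}=r₄ω₄e^{iθ₄}.
Eliminating the other unknown: ω₄ = r₂ω₂ sin(θ₂−θ₃) / [r₄ sin(θ₄−θ₃)].
Numerator sine = +0.36000; denominator sine = -0.98902.
Result = 0.0565·3.14·(+0.36000) / (0.14·(-0.98902)) = -0.46126 rad/s; magnitude 0.46126 rad/s.

0.461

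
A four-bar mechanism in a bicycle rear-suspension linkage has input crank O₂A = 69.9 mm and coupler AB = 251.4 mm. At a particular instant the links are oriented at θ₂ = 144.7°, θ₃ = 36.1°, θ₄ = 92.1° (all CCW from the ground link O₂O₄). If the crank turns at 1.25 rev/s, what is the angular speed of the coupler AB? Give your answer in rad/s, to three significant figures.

2.09

ω₂ = 7.854 rad/s (from 1.25 rev/s).
Differentiating the loop-closure r₂e^{iθ₂}+r₃e^{iθ₃}=r₁+r₄e^{iθ₄} gives r₂ω₂e^{iθ₂}+r₃ω₃e^{iθ₃}=r₄ω₄e^{iθ₄}.
Eliminating the other unknown: ω₃ = r₂ω₂ sin(θ₄−θ₂) / [r₃ sin(θ₃−θ₄)].
Numerator sine = -0.79441; denominator sine = -0.82904.
Result = 0.0699·7.854·(-0.79441) / (0.2514·(-0.82904)) = +2.0925 rad/s; magnitude 2.0925 rad/s.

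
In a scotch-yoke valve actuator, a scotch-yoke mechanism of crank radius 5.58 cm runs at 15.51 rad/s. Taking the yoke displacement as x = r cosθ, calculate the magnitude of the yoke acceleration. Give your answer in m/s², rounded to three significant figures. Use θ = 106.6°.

3.83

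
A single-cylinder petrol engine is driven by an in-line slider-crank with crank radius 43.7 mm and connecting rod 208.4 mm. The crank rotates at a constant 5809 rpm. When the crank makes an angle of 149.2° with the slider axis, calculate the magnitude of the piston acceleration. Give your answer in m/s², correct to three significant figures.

ω = 2π·5809/60 = 608.3 rad/s
x(θ) = r cosθ + √(L² − r² sin²θ); with ω constant, a = ω²·d²x/dθ².
d²x/dθ² = −r cosθ − r²(cos2θ)/√u − r⁴ sin²2θ/(4u^{3/2}),  u = L² − r² sin²θ = 0.0429299 m².
Substituting r = 0.0437 m, L = 0.2084 m, θ = 149.2°: d²x/dθ² = +0.033073 m.
a = ω²·d²x/dθ² = (608.3)²·(+0.033073) = +12239 m/s²;  |a| = 12239 m/s².

12200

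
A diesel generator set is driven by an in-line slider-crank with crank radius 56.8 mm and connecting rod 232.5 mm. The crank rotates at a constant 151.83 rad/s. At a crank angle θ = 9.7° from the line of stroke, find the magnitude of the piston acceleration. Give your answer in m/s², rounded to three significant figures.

ω = 151.8 rad/s
x(θ) = r cosθ + √(L² − r² sin²θ); with ω constant, a = ω²·d²x/dθ².
d²x/dθ² = −r cosθ − r²(cos2θ)/√u − r⁴ sin²2θ/(4u^{3/2}),  u = L² − r² sin²θ = 0.0539647 m².
Substituting r = 0.0568 m, L = 0.2325 m, θ = 9.7°: d²x/dθ² = -0.06911 m.
a = ω²·d²x/dθ² = (151.8)²·(-0.06911) = -1593.2 m/s²;  |a| = 1593.2 m/s².

1590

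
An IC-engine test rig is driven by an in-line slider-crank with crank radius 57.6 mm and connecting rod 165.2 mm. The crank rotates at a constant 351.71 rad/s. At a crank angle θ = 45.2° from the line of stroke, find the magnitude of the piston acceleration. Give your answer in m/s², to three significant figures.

ω = 351.7 rad/s
x(θ) = r cosθ + √(L² − r² sin²θ); with ω constant, a = ω²·d²x/dθ².
d²x/dθ² = −r cosθ − r²(cos2θ)/√u − r⁴ sin²2θ/(4u^{3/2}),  u = L² − r² sin²θ = 0.0256206 m².
Substituting r = 0.0576 m, L = 0.1652 m, θ = 45.2°: d²x/dθ² = -0.041113 m.
a = ω²·d²x/dθ² = (351.7)²·(-0.041113) = -5085.7 m/s²;  |a| = 5085.7 m/s².

5090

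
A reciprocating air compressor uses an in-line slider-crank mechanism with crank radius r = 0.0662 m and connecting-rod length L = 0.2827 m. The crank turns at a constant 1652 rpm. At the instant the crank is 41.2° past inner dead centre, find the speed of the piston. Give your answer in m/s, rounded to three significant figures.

8.89

ω = 2π·1652/60 = 173 rad/s
For an in-line slider-crank, x = r cosθ + √(L² − r² sin²θ), so v = −rω sinθ·[1 + r cosθ/√(L² − r² sin²θ)].
With r = 0.0662 m, L = 0.2827 m, θ = 41.2°: √(L² − r² sin²θ) = 0.27932 m.
v = −0.0662·173·0.65869·[1 + 0.0662·0.75241/0.27932] = -8.8888 m/s.
|v| = 8.8888 m/s.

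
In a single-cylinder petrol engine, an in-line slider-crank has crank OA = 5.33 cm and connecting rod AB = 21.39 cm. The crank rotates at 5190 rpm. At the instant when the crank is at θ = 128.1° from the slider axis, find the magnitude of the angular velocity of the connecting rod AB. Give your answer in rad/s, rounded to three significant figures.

ω = 543.5 rad/s (converted from 5190 rpm).
The rod makes angle φ with the slider axis where L sinφ = r sinθ; differentiating, L cosφ·φ̇ = r ω cosθ.
L cosφ = √(L² − r² sin²θ) = 0.20975 m.
|ω_rod| = r ω |cosθ| / √(L² − r² sin²θ) = 0.0533·543.5·0.61704/0.20975 = 85.219 rad/s.

85.2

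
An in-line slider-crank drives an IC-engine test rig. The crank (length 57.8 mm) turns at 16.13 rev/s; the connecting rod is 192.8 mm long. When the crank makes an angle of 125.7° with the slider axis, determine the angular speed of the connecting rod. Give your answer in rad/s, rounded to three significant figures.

18.3

ω = 101.3 rad/s (converted from 16.13 rev/s).
The rod makes angle φ with the slider axis where L sinφ = r sinθ; differentiating, L cosφ·φ̇ = r ω cosθ.
L cosφ = √(L² − r² sin²θ) = 0.187 m.
|ω_rod| = r ω |cosθ| / √(L² − r² sin²θ) = 0.0578·101.3·0.58354/0.187 = 18.28 rad/s.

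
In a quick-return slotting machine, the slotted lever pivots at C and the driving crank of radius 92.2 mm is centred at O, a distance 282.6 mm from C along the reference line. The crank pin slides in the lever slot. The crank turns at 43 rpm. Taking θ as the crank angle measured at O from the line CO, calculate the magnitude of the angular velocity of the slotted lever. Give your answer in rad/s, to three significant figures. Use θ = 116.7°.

0.222

ω = 4.503 rad/s (from 43 rpm).
Crank pin A relative to C: A = (d + r cosθ, r sinθ); lever angle φ = atan2(r sinθ, d + r cosθ).
Differentiating tanφ: φ̇ = rω(d cosθ + r)/(d² + r² + 2dr cosθ).
d² + r² + 2dr cosθ = |CA|² = 0.0649489 m²;  d cosθ + r = -0.034778 m.
|ω_lever| = |0.0922·4.503·-0.034778| / 0.0649489 = 0.22231 rad/s.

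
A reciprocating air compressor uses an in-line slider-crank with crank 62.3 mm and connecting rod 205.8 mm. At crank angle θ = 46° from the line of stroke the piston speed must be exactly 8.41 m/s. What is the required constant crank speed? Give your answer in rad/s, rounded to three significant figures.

For an in-line slider-crank, |v_piston| = rω|sinθ|·[1 + r cosθ/√(L² − r² sin²θ)].
With r = 0.0623 m, L = 0.2058 m, θ = 46°: the bracketed kinematic factor |dx/dθ| = 0.054471 m.
ω = v/|dx/dθ| = 8.41/0.054471 = 154.4 rad/s.

154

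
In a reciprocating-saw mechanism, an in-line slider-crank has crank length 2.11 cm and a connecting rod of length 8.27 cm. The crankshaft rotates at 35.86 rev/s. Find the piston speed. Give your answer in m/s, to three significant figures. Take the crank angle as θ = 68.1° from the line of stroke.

4.84

ω = 2π·35.9 = 225.3 rad/s
For an in-line slider-crank, x = r cosθ + √(L² − r² sin²θ), so v = −rω sinθ·[1 + r cosθ/√(L² − r² sin²θ)].
With r = 0.0211 m, L = 0.0827 m, θ = 68.1°: √(L² − r² sin²θ) = 0.080349 m.
v = −0.0211·225.3·0.92784·[1 + 0.0211·0.37299/0.080349] = -4.8431 m/s.
|v| = 4.8431 m/s.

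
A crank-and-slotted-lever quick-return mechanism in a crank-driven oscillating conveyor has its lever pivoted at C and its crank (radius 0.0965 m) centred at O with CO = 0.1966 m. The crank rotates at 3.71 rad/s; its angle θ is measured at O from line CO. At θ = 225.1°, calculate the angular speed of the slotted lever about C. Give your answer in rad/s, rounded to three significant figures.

ω = 3.71 rad/s
Crank pin A relative to C: A = (d + r cosθ, r sinθ); lever angle φ = atan2(r sinθ, d + r cosθ).
Differentiating tanφ: φ̇ = rω(d cosθ + r)/(d² + r² + 2dr cosθ).
d² + r² + 2dr cosθ = |CA|² = 0.0211804 m²;  d cosθ + r = -0.042274 m.
|ω_lever| = |0.0965·3.71·-0.042274| / 0.0211804 = 0.71457 rad/s.

0.715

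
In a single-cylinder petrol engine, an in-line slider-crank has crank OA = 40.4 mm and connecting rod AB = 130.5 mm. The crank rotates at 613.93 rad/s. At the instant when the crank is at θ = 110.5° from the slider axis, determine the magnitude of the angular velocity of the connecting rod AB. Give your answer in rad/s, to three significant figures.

69.5

ω = 613.9 rad/s
The rod makes angle φ with the slider axis where L sinφ = r sinθ; differentiating, L cosφ·φ̇ = r ω cosθ.
L cosφ = √(L² − r² sin²θ) = 0.12489 m.
|ω_rod| = r ω |cosθ| / √(L² − r² sin²θ) = 0.0404·613.9·0.35021/0.12489 = 69.548 rad/s.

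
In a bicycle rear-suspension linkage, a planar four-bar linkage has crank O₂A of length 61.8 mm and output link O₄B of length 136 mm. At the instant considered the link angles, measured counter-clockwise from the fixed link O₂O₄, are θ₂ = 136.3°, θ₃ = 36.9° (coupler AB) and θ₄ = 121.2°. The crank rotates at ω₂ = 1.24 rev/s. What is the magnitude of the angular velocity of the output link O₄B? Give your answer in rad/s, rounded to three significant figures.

3.51

ω₂ = 7.791 rad/s (from 1.24 rev/s).
Differentiating the loop-closure r₂e^{iθ₂}+r₃e^{iθ₃}=r₁+r₄e^{iθ₄} gives r₂ω₂e^{iθ₂}+r₃ω₃e^{iθ₃}=r₄ω₄e^{iθ₄}.
Eliminating the other unknown: ω₄ = r₂ω₂ sin(θ₂−θ₃) / [r₄ sin(θ₄−θ₃)].
Numerator sine = +0.98657; denominator sine = +0.99506.
Result = 0.0618·7.791·(+0.98657) / (0.136·(+0.99506)) = +3.5102 rad/s; magnitude 3.5102 rad/s.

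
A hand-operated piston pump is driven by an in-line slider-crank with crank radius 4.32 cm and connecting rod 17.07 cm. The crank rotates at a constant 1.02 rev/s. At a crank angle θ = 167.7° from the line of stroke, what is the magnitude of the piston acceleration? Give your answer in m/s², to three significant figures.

1.32

ω = 2π·1.02 = 6.409 rad/s
x(θ) = r cosθ + √(L² − r² sin²θ); with ω constant, a = ω²·d²x/dθ².
d²x/dθ² = −r cosθ − r²(cos2θ)/√u − r⁴ sin²2θ/(4u^{3/2}),  u = L² − r² sin²θ = 0.0290538 m².
Substituting r = 0.0432 m, L = 0.1707 m, θ = 167.7°: d²x/dθ² = +0.032223 m.
a = ω²·d²x/dθ² = (6.409)²·(+0.032223) = +1.3235 m/s²;  |a| = 1.3235 m/s².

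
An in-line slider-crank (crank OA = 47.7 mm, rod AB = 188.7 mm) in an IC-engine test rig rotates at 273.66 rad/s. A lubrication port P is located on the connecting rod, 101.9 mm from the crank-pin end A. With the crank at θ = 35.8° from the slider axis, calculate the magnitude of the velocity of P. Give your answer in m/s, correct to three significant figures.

ω = 273.7 rad/s.  Crank-pin speed |V_A| = rω = 13.054 m/s, perpendicular to OA.
Rod angle: sinφ = −(r/L) sinθ ⇒ φ = -8.503°; ω_rod = −rω cosθ/√(L²−r²sin²θ) = -56.73 rad/s.
V_P = V_A + ω_rod × AP, with AP = 0.1019 m along the rod.
Components: V_Px = −rω sinθ − a·ω_rod·sinφ = -8.4906 m/s;  V_Py = rω cosθ + a·ω_rod·cosφ = +4.87 m/s.
|V_P| = √(V_Px² + V_Py²) = 9.7881 m/s.

9.79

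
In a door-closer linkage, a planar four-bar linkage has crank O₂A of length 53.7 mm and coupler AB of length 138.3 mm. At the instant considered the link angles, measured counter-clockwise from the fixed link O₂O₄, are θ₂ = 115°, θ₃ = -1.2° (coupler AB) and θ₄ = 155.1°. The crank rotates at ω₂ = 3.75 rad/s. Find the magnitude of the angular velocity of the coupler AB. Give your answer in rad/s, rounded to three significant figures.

2.33

ω₂ = 3.75 rad/s
Differentiating the loop-closure r₂e^{iθ₂}+r₃e^{iθ₃}=r₁+r₄e^{iθ₄} gives r₂ω₂e^{iθ₂}+r₃ω₃e^{iθ₃}=r₄ω₄e^{iθ₄}.
Eliminating the other unknown: ω₃ = r₂ω₂ sin(θ₄−θ₂) / [r₃ sin(θ₃−θ₄)].
Numerator sine = +0.64412; denominator sine = -0.40195.
Result = 0.0537·3.75·(+0.64412) / (0.1383·(-0.40195)) = -2.3334 rad/s; magnitude 2.3334 rad/s.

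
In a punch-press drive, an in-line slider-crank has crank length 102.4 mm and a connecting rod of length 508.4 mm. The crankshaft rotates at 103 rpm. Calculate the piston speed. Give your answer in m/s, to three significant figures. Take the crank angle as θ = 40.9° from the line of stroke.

ω = 2π·103/60 = 10.79 rad/s
For an in-line slider-crank, x = r cosθ + √(L² − r² sin²θ), so v = −rω sinθ·[1 + r cosθ/√(L² − r² sin²θ)].
With r = 0.1024 m, L = 0.5084 m, θ = 40.9°: √(L² − r² sin²θ) = 0.50396 m.
v = −0.1024·10.79·0.65474·[1 + 0.1024·0.75585/0.50396] = -0.83423 m/s.
|v| = 0.83423 m/s.

0.834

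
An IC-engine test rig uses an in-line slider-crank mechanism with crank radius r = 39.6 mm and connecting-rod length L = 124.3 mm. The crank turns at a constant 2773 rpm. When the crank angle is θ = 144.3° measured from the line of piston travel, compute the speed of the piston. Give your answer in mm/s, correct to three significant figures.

4940

ω = 2π·2773/60 = 290.4 rad/s
For an in-line slider-crank, x = r cosθ + √(L² − r² sin²θ), so v = −rω sinθ·[1 + r cosθ/√(L² − r² sin²θ)].
With r = 0.0396 m, L = 0.1243 m, θ = 144.3°: √(L² − r² sin²θ) = 0.12213 m.
v = −0.0396·290.4·0.58354·[1 + 0.0396·-0.81208/0.12213] = -4.9435 m/s.
|v| = 4.9435 m/s = 4943.5 mm/s.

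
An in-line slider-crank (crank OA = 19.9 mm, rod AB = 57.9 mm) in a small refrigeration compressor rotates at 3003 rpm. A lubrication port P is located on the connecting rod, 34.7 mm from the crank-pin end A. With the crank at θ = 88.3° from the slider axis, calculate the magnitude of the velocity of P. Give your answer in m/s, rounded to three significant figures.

ω = 314.5 rad/s.  Crank-pin speed |V_A| = rω = 6.258 m/s, perpendicular to OA.
Rod angle: sinφ = −(r/L) sinθ ⇒ φ = -20.093°; ω_rod = −rω cosθ/√(L²−r²sin²θ) = -3.4142 rad/s.
V_P = V_A + ω_rod × AP, with AP = 0.0347 m along the rod.
Components: V_Px = −rω sinθ − a·ω_rod·sinφ = -6.296 m/s;  V_Py = rω cosθ + a·ω_rod·cosφ = +0.074389 m/s.
|V_P| = √(V_Px² + V_Py²) = 6.2964 m/s.

6.30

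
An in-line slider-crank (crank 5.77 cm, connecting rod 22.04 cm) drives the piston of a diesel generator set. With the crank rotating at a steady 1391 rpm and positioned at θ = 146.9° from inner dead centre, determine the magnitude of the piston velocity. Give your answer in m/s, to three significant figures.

ω = 2π·1391/60 = 145.7 rad/s
For an in-line slider-crank, x = r cosθ + √(L² − r² sin²θ), so v = −rω sinθ·[1 + r cosθ/√(L² − r² sin²θ)].
With r = 0.0577 m, L = 0.2204 m, θ = 146.9°: √(L² − r² sin²θ) = 0.21814 m.
v = −0.0577·145.7·0.54610·[1 + 0.0577·-0.83772/0.21814] = -3.5728 m/s.
|v| = 3.5728 m/s.

3.57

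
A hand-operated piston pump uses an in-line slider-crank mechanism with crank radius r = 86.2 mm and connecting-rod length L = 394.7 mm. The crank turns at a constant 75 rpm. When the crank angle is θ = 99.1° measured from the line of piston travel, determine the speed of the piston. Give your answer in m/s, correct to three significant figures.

0.645

ω = 2π·75/60 = 7.854 rad/s
For an in-line slider-crank, x = r cosθ + √(L² − r² sin²θ), so v = −rω sinθ·[1 + r cosθ/√(L² − r² sin²θ)].
With r = 0.0862 m, L = 0.3947 m, θ = 99.1°: √(L² − r² sin²θ) = 0.38541 m.
v = −0.0862·7.854·0.98741·[1 + 0.0862·-0.15816/0.38541] = -0.64485 m/s.
|v| = 0.64485 m/s.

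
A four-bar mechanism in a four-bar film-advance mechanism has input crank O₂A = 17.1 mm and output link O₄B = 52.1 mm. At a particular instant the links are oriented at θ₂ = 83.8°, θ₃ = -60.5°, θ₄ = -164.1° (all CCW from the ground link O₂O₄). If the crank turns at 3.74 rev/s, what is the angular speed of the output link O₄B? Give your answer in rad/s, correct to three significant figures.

ω₂ = 23.5 rad/s (from 3.74 rev/s).
Differentiating the loop-closure r₂e^{iθ₂}+r₃e^{iθ₃}=r₁+r₄e^{iθ₄} gives r₂ω₂e^{iθ₂}+r₃ω₃e^{iθ₃}=r₄ω₄e^{iθ₄}.
Eliminating the other unknown: ω₄ = r₂ω₂ sin(θ₂−θ₃) / [r₄ sin(θ₄−θ₃)].
Numerator sine = +0.58354; denominator sine = -0.97196.
Result = 0.0171·23.5·(+0.58354) / (0.0521·(-0.97196)) = -4.6305 rad/s; magnitude 4.6305 rad/s.

4.63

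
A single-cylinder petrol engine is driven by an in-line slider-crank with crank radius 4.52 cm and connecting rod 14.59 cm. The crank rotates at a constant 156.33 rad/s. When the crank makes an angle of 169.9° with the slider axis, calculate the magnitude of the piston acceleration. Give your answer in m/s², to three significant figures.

765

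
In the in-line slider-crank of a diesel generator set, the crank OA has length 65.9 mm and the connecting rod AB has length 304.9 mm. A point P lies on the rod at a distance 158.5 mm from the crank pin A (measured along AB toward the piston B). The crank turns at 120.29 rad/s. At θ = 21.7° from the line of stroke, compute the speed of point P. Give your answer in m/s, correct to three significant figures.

ω = 120.3 rad/s.  Crank-pin speed |V_A| = rω = 7.9271 m/s, perpendicular to OA.
Rod angle: sinφ = −(r/L) sinθ ⇒ φ = -4.584°; ω_rod = −rω cosθ/√(L²−r²sin²θ) = -24.234 rad/s.
V_P = V_A + ω_rod × AP, with AP = 0.1585 m along the rod.
Components: V_Px = −rω sinθ − a·ω_rod·sinφ = -3.238 m/s;  V_Py = rω cosθ + a·ω_rod·cosφ = +3.5365 m/s.
|V_P| = √(V_Px² + V_Py²) = 4.795 m/s.

4.79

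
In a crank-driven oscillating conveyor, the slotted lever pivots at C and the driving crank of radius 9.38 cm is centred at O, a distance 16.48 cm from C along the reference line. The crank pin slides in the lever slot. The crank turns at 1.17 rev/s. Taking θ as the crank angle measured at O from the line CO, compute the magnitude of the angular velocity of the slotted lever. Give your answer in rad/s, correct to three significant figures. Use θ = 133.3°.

ω = 7.351 rad/s (from 1.17 rev/s).
Crank pin A relative to C: A = (d + r cosθ, r sinθ); lever angle φ = atan2(r sinθ, d + r cosθ).
Differentiating tanφ: φ̇ = rω(d cosθ + r)/(d² + r² + 2dr cosθ).
d² + r² + 2dr cosθ = |CA|² = 0.0147544 m²;  d cosθ + r = -0.019223 m.
|ω_lever| = |0.0938·7.351·-0.019223| / 0.0147544 = 0.89839 rad/s.

0.898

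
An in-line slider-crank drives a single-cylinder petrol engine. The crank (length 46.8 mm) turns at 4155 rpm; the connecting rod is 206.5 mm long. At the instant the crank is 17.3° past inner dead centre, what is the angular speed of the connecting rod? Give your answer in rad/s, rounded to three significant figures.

94.4

ω = 435.1 rad/s (converted from 4155 rpm).
The rod makes angle φ with the slider axis where L sinφ = r sinθ; differentiating, L cosφ·φ̇ = r ω cosθ.
L cosφ = √(L² − r² sin²θ) = 0.20603 m.
|ω_rod| = r ω |cosθ| / √(L² − r² sin²θ) = 0.0468·435.1·0.95476/0.20603 = 94.364 rad/s.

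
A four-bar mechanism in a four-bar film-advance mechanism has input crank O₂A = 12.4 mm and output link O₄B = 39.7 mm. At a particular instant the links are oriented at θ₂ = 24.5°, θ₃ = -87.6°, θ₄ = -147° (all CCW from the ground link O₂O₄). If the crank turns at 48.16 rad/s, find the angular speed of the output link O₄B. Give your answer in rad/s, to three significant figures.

16.2

ω₂ = 48.16 rad/s
Differentiating the loop-closure r₂e^{iθ₂}+r₃e^{iθ₃}=r₁+r₄e^{iθ₄} gives r₂ω₂e^{iθ₂}+r₃ω₃e^{iθ₃}=r₄ω₄e^{iθ₄}.
Eliminating the other unknown: ω₄ = r₂ω₂ sin(θ₂−θ₃) / [r₄ sin(θ₄−θ₃)].
Numerator sine = +0.92653; denominator sine = -0.86074.
Result = 0.0124·48.16·(+0.92653) / (0.0397·(-0.86074)) = -16.192 rad/s; magnitude 16.192 rad/s.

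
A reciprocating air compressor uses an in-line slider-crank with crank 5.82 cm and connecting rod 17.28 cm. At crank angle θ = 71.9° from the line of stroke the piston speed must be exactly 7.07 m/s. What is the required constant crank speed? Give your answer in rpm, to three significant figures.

For an in-line slider-crank, |v_piston| = rω|sinθ|·[1 + r cosθ/√(L² − r² sin²θ)].
With r = 0.0582 m, L = 0.1728 m, θ = 71.9°: the bracketed kinematic factor |dx/dθ| = 0.06143 m.
ω = v/|dx/dθ| = 7.07/0.06143 = 115.09 rad/s.
N = 60ω/(2π) = 1099 rpm.

1100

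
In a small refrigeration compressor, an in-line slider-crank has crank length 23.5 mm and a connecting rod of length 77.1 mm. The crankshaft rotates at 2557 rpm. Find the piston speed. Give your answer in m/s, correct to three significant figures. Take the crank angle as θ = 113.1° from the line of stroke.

ω = 2π·2557/60 = 267.8 rad/s
For an in-line slider-crank, x = r cosθ + √(L² − r² sin²θ), so v = −rω sinθ·[1 + r cosθ/√(L² − r² sin²θ)].
With r = 0.0235 m, L = 0.0771 m, θ = 113.1°: √(L² − r² sin²θ) = 0.074008 m.
v = −0.0235·267.8·0.91982·[1 + 0.0235·-0.39234/0.074008] = -5.067 m/s.
|v| = 5.067 m/s.

5.07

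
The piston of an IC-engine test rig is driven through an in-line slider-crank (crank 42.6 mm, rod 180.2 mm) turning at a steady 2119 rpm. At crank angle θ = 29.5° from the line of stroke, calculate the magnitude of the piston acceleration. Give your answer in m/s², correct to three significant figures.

2090

ω = 2π·2119/60 = 221.9 rad/s
x(θ) = r cosθ + √(L² − r² sin²θ); with ω constant, a = ω²·d²x/dθ².
d²x/dθ² = −r cosθ − r²(cos2θ)/√u − r⁴ sin²2θ/(4u^{3/2}),  u = L² − r² sin²θ = 0.032032 m².
Substituting r = 0.0426 m, L = 0.1802 m, θ = 29.5°: d²x/dθ² = -0.042405 m.
a = ω²·d²x/dθ² = (221.9)²·(-0.042405) = -2088 m/s²;  |a| = 2088 m/s².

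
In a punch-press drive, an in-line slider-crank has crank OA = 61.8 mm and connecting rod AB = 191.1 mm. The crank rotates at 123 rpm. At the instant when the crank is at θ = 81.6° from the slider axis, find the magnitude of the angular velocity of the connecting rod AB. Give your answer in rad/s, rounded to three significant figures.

0.642

ω = 12.88 rad/s (converted from 123 rpm).
The rod makes angle φ with the slider axis where L sinφ = r sinθ; differentiating, L cosφ·φ̇ = r ω cosθ.
L cosφ = √(L² − r² sin²θ) = 0.18106 m.
|ω_rod| = r ω |cosθ| / √(L² − r² sin²θ) = 0.0618·12.88·0.14608/0.18106 = 0.64226 rad/s.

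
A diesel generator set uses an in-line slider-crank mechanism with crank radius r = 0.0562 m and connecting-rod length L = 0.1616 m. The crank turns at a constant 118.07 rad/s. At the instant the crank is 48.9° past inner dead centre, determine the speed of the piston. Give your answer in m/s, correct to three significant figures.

6.18

ω = 118.1 rad/s
For an in-line slider-crank, x = r cosθ + √(L² − r² sin²θ), so v = −rω sinθ·[1 + r cosθ/√(L² − r² sin²θ)].
With r = 0.0562 m, L = 0.1616 m, θ = 48.9°: √(L² − r² sin²θ) = 0.15595 m.
v = −0.0562·118.1·0.75356·[1 + 0.0562·0.65738/0.15595] = -6.1848 m/s.
|v| = 6.1848 m/s.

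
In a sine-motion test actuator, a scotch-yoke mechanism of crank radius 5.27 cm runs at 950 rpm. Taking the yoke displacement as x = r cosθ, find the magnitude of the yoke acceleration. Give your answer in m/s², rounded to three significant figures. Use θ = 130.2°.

ω = 99.48 rad/s (from 950 rpm).
x = r cosθ ⇒ ẍ = −rω² cosθ (ω constant).
|a| = rω²|cosθ| = 0.0527·(99.48)²·|cos 130.2°| = 336.65 m/s².

337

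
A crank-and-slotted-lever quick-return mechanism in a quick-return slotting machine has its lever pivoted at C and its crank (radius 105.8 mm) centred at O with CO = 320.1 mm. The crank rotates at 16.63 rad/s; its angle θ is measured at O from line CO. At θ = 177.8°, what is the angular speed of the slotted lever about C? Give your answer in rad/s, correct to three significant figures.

ω = 16.63 rad/s
Crank pin A relative to C: A = (d + r cosθ, r sinθ); lever angle φ = atan2(r sinθ, d + r cosθ).
Differentiating tanφ: φ̇ = rω(d cosθ + r)/(d² + r² + 2dr cosθ).
d² + r² + 2dr cosθ = |CA|² = 0.0459744 m²;  d cosθ + r = -0.21406 m.
|ω_lever| = |0.1058·16.63·-0.21406| / 0.0459744 = 8.1923 rad/s.

8.19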